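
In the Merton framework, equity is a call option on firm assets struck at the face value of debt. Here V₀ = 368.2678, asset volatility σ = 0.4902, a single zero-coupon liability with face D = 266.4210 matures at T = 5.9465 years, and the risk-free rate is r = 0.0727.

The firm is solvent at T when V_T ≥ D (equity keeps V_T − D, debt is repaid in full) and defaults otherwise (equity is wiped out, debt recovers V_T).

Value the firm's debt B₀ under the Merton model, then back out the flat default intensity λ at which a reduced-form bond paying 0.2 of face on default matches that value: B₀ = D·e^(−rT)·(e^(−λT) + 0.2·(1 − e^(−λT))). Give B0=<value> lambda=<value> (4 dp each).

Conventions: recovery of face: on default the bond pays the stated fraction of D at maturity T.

B0=129.1122 lambda=0.0640

With assets at 368.2678 and a single debt payment of 266.4210 at 5.9465 years:
d₁ = [ln(V₀/D) + (r + σ²/2)T] / (σ√T)
   = [ln(368.2678/266.4210) + (0.0727 + 0.5·0.4902²)·5.9465] / (0.4902·√5.9465)
   = [0.323733 + 1.146771] / 1.195375 = 1.230161
d₂ = d₁ − σ√T = 1.230161 − 1.195375 = 0.034787
N(d₁) = 0.890682,  N(d₂) = 0.513875,  e^(−rT) = 0.649008
E₀ = V₀·N(d₁) − D·e^(−rT)·N(d₂)
   = 368.2678·0.890682 − 266.4210·0.649008·0.513875 = 239.155585
B₀ = V₀ − E₀ = 368.2678 − 239.155585 = 129.112215
e^(−λT) = (B₀·e^(rT)/D − 0.2)/(1 − 0.2) = (129.1122·1.540814/266.4210 − 0.2)/0.8 = 0.68338094
λ = −ln(0.68338094)/5.9465 = 0.064021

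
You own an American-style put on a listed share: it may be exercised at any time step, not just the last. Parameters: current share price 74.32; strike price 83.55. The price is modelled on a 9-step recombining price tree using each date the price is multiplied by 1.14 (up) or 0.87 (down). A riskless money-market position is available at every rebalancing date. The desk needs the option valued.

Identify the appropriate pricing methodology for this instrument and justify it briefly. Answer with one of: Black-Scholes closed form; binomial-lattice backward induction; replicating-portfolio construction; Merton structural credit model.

Key observation: an American put (K = 83.55, S₀ = 74.32) on a 9-date tree has no closed form — the optimal stopping decision is embedded and must be resolved recursively from expiry.

framework: binomial-lattice backward induction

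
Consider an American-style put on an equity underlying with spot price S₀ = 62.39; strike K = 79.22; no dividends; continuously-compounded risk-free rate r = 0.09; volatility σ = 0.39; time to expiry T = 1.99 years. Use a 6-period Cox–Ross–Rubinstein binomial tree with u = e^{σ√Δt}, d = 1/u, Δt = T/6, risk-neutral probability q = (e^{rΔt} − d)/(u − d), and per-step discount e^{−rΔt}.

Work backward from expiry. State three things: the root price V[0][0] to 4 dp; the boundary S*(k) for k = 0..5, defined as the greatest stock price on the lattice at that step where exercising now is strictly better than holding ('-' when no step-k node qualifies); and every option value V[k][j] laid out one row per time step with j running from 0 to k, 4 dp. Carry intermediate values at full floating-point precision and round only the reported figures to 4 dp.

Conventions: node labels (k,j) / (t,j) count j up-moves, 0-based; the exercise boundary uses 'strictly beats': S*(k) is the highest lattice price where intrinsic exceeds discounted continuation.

price = 19.8714
boundary = - 49.8392 39.8132 49.8392 39.8132 49.8392
tree:
19.8714
29.3808 11.9487
39.4068 19.0934 5.8194
47.4159 29.3808 10.3800 1.7997
53.8138 39.4068 17.9072 3.7916 0.0000
58.9247 47.4159 29.3808 7.9883 0.0000 0.0000
63.0074 53.8138 39.4068 16.8300 0.0000 0.0000 0.0000

Δt=0.33167, u=1.25183, d=0.79883, q=0.51097, disc=e^(-rΔt)=0.97059
k=6 terminal: V=max(K-S,0) → 63.0074 53.8138 39.4068 16.8300 0.0000 0.0000 0.0000
k=5: j=0 S=20.2953 intr=58.9247 cont=56.5949 V=58.9247[EX]; j=1 S=31.8041 intr=47.4159 cont=45.0861 V=47.4159[EX]; j=2 S=49.8392 intr=29.3808 cont=27.0510 V=29.3808[EX]; j=3 S=78.1014 intr=1.1186 cont=7.9883 V=7.9883[hold]; j=4 S=122.3902 intr=0.0000 cont=0.0000 V=0.0000[hold]; j=5 S=191.7936 intr=0.0000 cont=0.0000 V=0.0000[hold]  S*(5)=49.8392
k=4: j=0 S=25.4062 intr=53.8138 cont=51.4840 V=53.8138[EX]; j=1 S=39.8132 intr=39.4068 cont=37.0770 V=39.4068[EX]; j=2 S=62.3900 intr=16.8300 cont=17.9072 V=17.9072[hold]; j=3 S=97.7693 intr=0.0000 cont=3.7916 V=3.7916[hold]; j=4 S=153.2111 intr=0.0000 cont=0.0000 V=0.0000[hold]  S*(4)=39.8132
k=3: j=0 S=31.8041 intr=47.4159 cont=45.0861 V=47.4159[EX]; j=1 S=49.8392 intr=29.3808 cont=27.5853 V=29.3808[EX]; j=2 S=78.1014 intr=1.1186 cont=10.3800 V=10.3800[hold]; j=3 S=122.3902 intr=0.0000 cont=1.7997 V=1.7997[hold]  S*(3)=49.8392
k=2: j=0 S=39.8132 intr=39.4068 cont=37.0770 V=39.4068[EX]; j=1 S=62.3900 intr=16.8300 cont=19.0934 V=19.0934[hold]; j=2 S=97.7693 intr=0.0000 cont=5.8194 V=5.8194[hold]  S*(2)=39.8132
k=1: j=0 S=49.8392 intr=29.3808 cont=28.1735 V=29.3808[EX]; j=1 S=78.1014 intr=1.1186 cont=11.9487 V=11.9487[hold]  S*(1)=49.8392
k=0: j=0 S=62.3900 intr=16.8300 cont=19.8714 V=19.8714[hold]  S*(0)=-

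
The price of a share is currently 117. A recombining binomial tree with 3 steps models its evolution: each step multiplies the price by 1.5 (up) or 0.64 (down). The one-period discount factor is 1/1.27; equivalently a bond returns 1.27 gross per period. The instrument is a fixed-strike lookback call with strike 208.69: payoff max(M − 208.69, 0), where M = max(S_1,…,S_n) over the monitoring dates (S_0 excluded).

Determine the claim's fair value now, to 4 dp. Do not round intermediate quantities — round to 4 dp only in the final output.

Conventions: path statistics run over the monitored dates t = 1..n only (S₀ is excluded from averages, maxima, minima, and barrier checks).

price = 39.5550

With p* = (R−d)/(u−d) = 0.7326, sum probability × payoff across the paths and divide by R^3.
Enumerate all 2^3 = 8 price paths (U = up ×1.5, D = down ×0.64); each path with k up-moves has probability p*^k·(1−p*)^(3−k).
DDD: M=74.8800, payoff=0.0000, prob=0.019129
UDD: M=175.5000, payoff=0.0000, prob=0.052396
DUD: M=112.3200, payoff=0.0000, prob=0.052396
UUD: M=263.2500, payoff=54.5600, prob=0.143520
DDU: M=74.8800, payoff=0.0000, prob=0.052396
UDU: M=175.5000, payoff=0.0000, prob=0.143520
DUU: M=168.4800, payoff=0.0000, prob=0.143520
UUU: M=394.8750, payoff=186.1850, prob=0.393121
Price = Σ prob·payoff / R^3 = 81.023714 / 2.048383 = 39.5550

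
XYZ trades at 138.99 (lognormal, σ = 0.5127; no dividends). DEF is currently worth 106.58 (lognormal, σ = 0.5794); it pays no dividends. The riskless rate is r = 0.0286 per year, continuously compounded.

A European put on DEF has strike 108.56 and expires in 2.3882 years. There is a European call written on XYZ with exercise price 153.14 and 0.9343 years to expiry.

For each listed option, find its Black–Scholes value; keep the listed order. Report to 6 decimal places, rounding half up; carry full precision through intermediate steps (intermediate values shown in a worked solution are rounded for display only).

[DEF put K=108.56]
σ√T = 0.5794·√2.3882 = 0.895393
d₁ = (ln(S/K) + (r+σ²/2)T) / (σ√T) = (ln(106.58/108.56) + (0.0286+0.5794²/2)·2.3882) / 0.895393 = (-0.018407 + 0.469167) / 0.895393 = 0.503421
d₂ = d₁ − σ√T = 0.503421 − 0.895393 = -0.391972
e^{−rT} = 0.933978
N(−d₁) = 0.307334,  N(−d₂) = 0.652461
price = K·e^{−rT}·N(−d₂) − S·N(−d₁) = 66.154701 − 32.755667 = 33.399034
[XYZ call K=153.14]
σ√T = 0.5127·√0.9343 = 0.495572
d₁ = (ln(S/K) + (r+σ²/2)T) / (σ√T) = (ln(138.99/153.14) + (0.0286+0.5127²/2)·0.9343) / 0.495572 = (-0.096951 + 0.149517) / 0.495572 = 0.106072
d₂ = d₁ − σ√T = 0.106072 − 0.495572 = -0.389500
e^{−rT} = 0.973633
N(d₁) = 0.542237,  N(d₂) = 0.348453
price = S·N(d₁) − K·e^{−rT}·N(d₂) = 75.365553 − 51.955105 = 23.410447

price(DEF put K=108.56) = 33.399034
price(XYZ call K=153.14) = 23.410447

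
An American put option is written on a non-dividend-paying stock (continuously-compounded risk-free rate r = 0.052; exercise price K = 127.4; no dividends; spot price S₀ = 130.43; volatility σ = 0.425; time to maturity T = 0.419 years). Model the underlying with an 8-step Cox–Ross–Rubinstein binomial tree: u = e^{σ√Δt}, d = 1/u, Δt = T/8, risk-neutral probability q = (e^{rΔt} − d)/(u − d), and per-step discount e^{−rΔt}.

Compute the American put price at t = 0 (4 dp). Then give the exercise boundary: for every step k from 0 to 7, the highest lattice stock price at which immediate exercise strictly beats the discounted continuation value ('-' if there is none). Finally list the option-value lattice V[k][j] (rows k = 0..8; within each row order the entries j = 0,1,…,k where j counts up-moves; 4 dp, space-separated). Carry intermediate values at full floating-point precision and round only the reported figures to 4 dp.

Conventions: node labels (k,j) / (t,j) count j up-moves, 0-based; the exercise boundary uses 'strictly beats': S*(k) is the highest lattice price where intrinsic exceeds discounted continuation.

price = 11.3742
boundary = - - - - 88.3920 97.4214 88.3920 97.4214
tree:
11.3742
16.3115 6.2926
22.6657 9.7809 2.6927
30.3625 14.7714 4.6350 0.6836
39.0080 21.5224 7.8186 1.3433 0.0000
47.2004 29.9786 12.8303 2.6396 0.0000 0.0000
54.6336 39.0080 20.2339 5.1868 0.0000 0.0000 0.0000
61.3778 47.2004 29.9786 10.1919 0.0000 0.0000 0.0000 0.0000
67.4970 54.6336 39.0080 20.0270 0.0000 0.0000 0.0000 0.0000 0.0000

Δt=0.05237, u=1.10215, d=0.90732, q=0.48970, disc=e^(-rΔt)=0.99728
k=8 terminal: V=max(K-S,0) → 67.4970 54.6336 39.0080 20.0270 0.0000 0.0000 0.0000 0.0000 0.0000
k=7: j=0 S=66.0222 intr=61.3778 cont=61.0313 V=61.3778[EX]; j=1 S=80.1996 intr=47.2004 cont=46.8539 V=47.2004[EX]; j=2 S=97.4214 intr=29.9786 cont=29.6321 V=29.9786[EX]; j=3 S=118.3413 intr=9.0587 cont=10.1919 V=10.1919[hold]; j=4 S=143.7536 intr=0.0000 cont=0.0000 V=0.0000[hold]; j=5 S=174.6227 intr=0.0000 cont=0.0000 V=0.0000[hold]; j=6 S=212.1207 intr=0.0000 cont=0.0000 V=0.0000[hold]; j=7 S=257.6708 intr=0.0000 cont=0.0000 V=0.0000[hold]  S*(7)=97.4214
k=6: j=0 S=72.7664 intr=54.6336 cont=54.2871 V=54.6336[EX]; j=1 S=88.3920 intr=39.0080 cont=38.6615 V=39.0080[EX]; j=2 S=107.3730 intr=20.0270 cont=20.2339 V=20.2339[hold]; j=3 S=130.4300 intr=0.0000 cont=5.1868 V=5.1868[hold]; j=4 S=158.4381 intr=0.0000 cont=0.0000 V=0.0000[hold]; j=5 S=192.4606 intr=0.0000 cont=0.0000 V=0.0000[hold]; j=6 S=233.7890 intr=0.0000 cont=0.0000 V=0.0000[hold]  S*(6)=88.3920
k=5: j=0 S=80.1996 intr=47.2004 cont=46.8539 V=47.2004[EX]; j=1 S=97.4214 intr=29.9786 cont=29.7332 V=29.9786[EX]; j=2 S=118.3413 intr=9.0587 cont=12.8303 V=12.8303[hold]; j=3 S=143.7536 intr=0.0000 cont=2.6396 V=2.6396[hold]; j=4 S=174.6227 intr=0.0000 cont=0.0000 V=0.0000[hold]; j=5 S=212.1207 intr=0.0000 cont=0.0000 V=0.0000[hold]  S*(5)=97.4214
k=4: j=0 S=88.3920 intr=39.0080 cont=38.6615 V=39.0080[EX]; j=1 S=107.3730 intr=20.0270 cont=21.5224 V=21.5224[hold]; j=2 S=130.4300 intr=0.0000 cont=7.8186 V=7.8186[hold]; j=3 S=158.4381 intr=0.0000 cont=1.3433 V=1.3433[hold]; j=4 S=192.4606 intr=0.0000 cont=0.0000 V=0.0000[hold]  S*(4)=88.3920
k=3: j=0 S=97.4214 intr=29.9786 cont=30.3625 V=30.3625[hold]; j=1 S=118.3413 intr=9.0587 cont=14.7714 V=14.7714[hold]; j=2 S=143.7536 intr=0.0000 cont=4.6350 V=4.6350[hold]; j=3 S=174.6227 intr=0.0000 cont=0.6836 V=0.6836[hold]  S*(3)=-
k=2: j=0 S=107.3730 intr=20.0270 cont=22.6657 V=22.6657[hold]; j=1 S=130.4300 intr=0.0000 cont=9.7809 V=9.7809[hold]; j=2 S=158.4381 intr=0.0000 cont=2.6927 V=2.6927[hold]  S*(2)=-
k=1: j=0 S=118.3413 intr=9.0587 cont=16.3115 V=16.3115[hold]; j=1 S=143.7536 intr=0.0000 cont=6.2926 V=6.2926[hold]  S*(1)=-
k=0: j=0 S=130.4300 intr=0.0000 cont=11.3742 V=11.3742[hold]  S*(0)=-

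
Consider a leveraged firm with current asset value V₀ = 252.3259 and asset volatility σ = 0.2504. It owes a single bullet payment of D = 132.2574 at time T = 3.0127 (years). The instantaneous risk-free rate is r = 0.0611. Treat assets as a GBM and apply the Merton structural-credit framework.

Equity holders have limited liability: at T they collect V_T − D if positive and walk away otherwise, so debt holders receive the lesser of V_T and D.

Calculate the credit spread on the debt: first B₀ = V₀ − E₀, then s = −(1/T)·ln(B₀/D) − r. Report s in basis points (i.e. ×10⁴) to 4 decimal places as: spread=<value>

spread=23.1955

Work the structural quantities from V₀ = 252.3259 against face 132.2574:
d₁ = [ln(V₀/D) + (r + σ²/2)T] / (σ√T)
   = [ln(252.3259/132.2574) + (0.0611 + 0.5·0.2504²)·3.0127] / (0.2504·√3.0127)
   = [0.645971 + 0.278524] / 0.434623 = 2.127123
d₂ = d₁ − σ√T = 2.127123 − 0.434623 = 1.692501
N(d₁) = 0.983295,  N(d₂) = 0.954725,  e^(−rT) = 0.831873
E₀ = V₀·N(d₁) − D·e^(−rT)·N(d₂)
   = 252.3259·0.983295 − 132.2574·0.831873·0.954725 = 143.070753
B₀ = V₀ − E₀ = 252.3259 − 143.070753 = 109.255147
spread = −(1/T)·ln(B₀/D) − r = −(1/3.0127)·ln(109.255147/132.2574) − 0.0611 = 0.00231955
in basis points: 0.00231955 × 10⁴ = 23.1955 bp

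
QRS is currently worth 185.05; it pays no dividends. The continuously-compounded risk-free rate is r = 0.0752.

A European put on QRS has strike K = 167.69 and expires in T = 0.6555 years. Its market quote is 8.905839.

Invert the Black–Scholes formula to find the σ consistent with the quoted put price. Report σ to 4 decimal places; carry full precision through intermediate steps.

sigma = 0.3425

At σ = 0.3425 the Black–Scholes value reproduces the quote:
σ√T = 0.3425·√0.6555 = 0.277298
d₁ = (ln(S/K) + (r+σ²/2)T) / (σ√T) = (ln(185.05/167.69) + (0.0752+0.3425²/2)·0.6555) / 0.277298 = (0.098509 + 0.087741) / 0.277298 = 0.671659
d₂ = d₁ − σ√T = 0.671659 − 0.277298 = 0.394361
e^{−rT} = 0.951902
N(−d₁) = 0.250900,  N(−d₂) = 0.346657
V = K·e^{−rT}·N(−d₂) − S·N(−d₁) = 55.334965 − 46.429127 = 8.905839 (the observed quote) — the price is monotone increasing in volatility, hence this σ is the only solution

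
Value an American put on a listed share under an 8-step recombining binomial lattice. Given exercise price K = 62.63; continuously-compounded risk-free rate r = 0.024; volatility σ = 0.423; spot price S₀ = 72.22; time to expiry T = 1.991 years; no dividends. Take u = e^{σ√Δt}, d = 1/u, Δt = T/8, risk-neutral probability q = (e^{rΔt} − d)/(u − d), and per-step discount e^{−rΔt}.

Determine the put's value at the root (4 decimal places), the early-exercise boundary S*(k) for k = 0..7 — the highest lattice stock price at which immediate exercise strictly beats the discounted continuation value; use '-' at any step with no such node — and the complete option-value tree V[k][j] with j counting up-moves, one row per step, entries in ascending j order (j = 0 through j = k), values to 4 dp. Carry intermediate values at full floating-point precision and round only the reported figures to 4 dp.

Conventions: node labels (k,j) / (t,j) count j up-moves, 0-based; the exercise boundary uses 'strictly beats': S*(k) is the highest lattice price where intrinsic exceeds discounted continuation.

Δt=0.24888, u=1.23494, d=0.80975, q=0.46153, disc=e^(-rΔt)=0.99404
k=8 terminal: V=max(K-S,0) → 49.2798 42.2699 31.5793 15.2751 0.0000 0.0000 0.0000 0.0000 0.0000
k=7: j=0 S=16.4867 intr=46.1433 cont=45.7704 V=46.1433[EX]; j=1 S=25.1435 intr=37.4865 cont=37.1135 V=37.4865[EX]; j=2 S=38.3458 intr=24.2842 cont=23.9112 V=24.2842[EX]; j=3 S=58.4805 intr=4.1495 cont=8.1762 V=8.1762[hold]; j=4 S=89.1875 intr=0.0000 cont=0.0000 V=0.0000[hold]; j=5 S=136.0181 intr=0.0000 cont=0.0000 V=0.0000[hold]; j=6 S=207.4385 intr=0.0000 cont=0.0000 V=0.0000[hold]; j=7 S=316.3604 intr=0.0000 cont=0.0000 V=0.0000[hold]  S*(7)=38.3458
k=6: j=0 S=20.3601 intr=42.2699 cont=41.8970 V=42.2699[EX]; j=1 S=31.0507 intr=31.5793 cont=31.2063 V=31.5793[EX]; j=2 S=47.3549 intr=15.2751 cont=16.7495 V=16.7495[hold]; j=3 S=72.2200 intr=0.0000 cont=4.3764 V=4.3764[hold]; j=4 S=110.1413 intr=0.0000 cont=0.0000 V=0.0000[hold]; j=5 S=167.9744 intr=0.0000 cont=0.0000 V=0.0000[hold]; j=6 S=256.1744 intr=0.0000 cont=0.0000 V=0.0000[hold]  S*(6)=31.0507
k=5: j=0 S=25.1435 intr=37.4865 cont=37.1135 V=37.4865[EX]; j=1 S=38.3458 intr=24.2842 cont=24.5876 V=24.5876[hold]; j=2 S=58.4805 intr=4.1495 cont=10.9733 V=10.9733[hold]; j=3 S=89.1875 intr=0.0000 cont=2.3426 V=2.3426[hold]; j=4 S=136.0181 intr=0.0000 cont=0.0000 V=0.0000[hold]; j=5 S=207.4385 intr=0.0000 cont=0.0000 V=0.0000[hold]  S*(5)=25.1435
k=4: j=0 S=31.0507 intr=31.5793 cont=31.3455 V=31.5793[EX]; j=1 S=47.3549 intr=15.2751 cont=18.1952 V=18.1952[hold]; j=2 S=72.2200 intr=0.0000 cont=6.9483 V=6.9483[hold]; j=3 S=110.1413 intr=0.0000 cont=1.2539 V=1.2539[hold]; j=4 S=167.9744 intr=0.0000 cont=0.0000 V=0.0000[hold]  S*(4)=31.0507
k=3: j=0 S=38.3458 intr=24.2842 cont=25.2508 V=25.2508[hold]; j=1 S=58.4805 intr=4.1495 cont=12.9270 V=12.9270[hold]; j=2 S=89.1875 intr=0.0000 cont=4.2944 V=4.2944[hold]; j=3 S=136.0181 intr=0.0000 cont=0.6712 V=0.6712[hold]  S*(3)=-
k=2: j=0 S=47.3549 intr=15.2751 cont=19.4465 V=19.4465[hold]; j=1 S=72.2200 intr=0.0000 cont=8.8896 V=8.8896[hold]; j=2 S=110.1413 intr=0.0000 cont=2.6066 V=2.6066[hold]  S*(2)=-
k=1: j=0 S=58.4805 intr=4.1495 cont=14.4874 V=14.4874[hold]; j=1 S=89.1875 intr=0.0000 cont=5.9541 V=5.9541[hold]  S*(1)=-
k=0: j=0 S=72.2200 intr=0.0000 cont=10.4862 V=10.4862[hold]  S*(0)=-

price = 10.4862
boundary = - - - - 31.0507 25.1435 31.0507 38.3458
tree:
10.4862
14.4874 5.9541
19.4465 8.8896 2.6066
25.2508 12.9270 4.2944 0.6712
31.5793 18.1952 6.9483 1.2539 0.0000
37.4865 24.5876 10.9733 2.3426 0.0000 0.0000
42.2699 31.5793 16.7495 4.3764 0.0000 0.0000 0.0000
46.1433 37.4865 24.2842 8.1762 0.0000 0.0000 0.0000 0.0000
49.2798 42.2699 31.5793 15.2751 0.0000 0.0000 0.0000 0.0000 0.0000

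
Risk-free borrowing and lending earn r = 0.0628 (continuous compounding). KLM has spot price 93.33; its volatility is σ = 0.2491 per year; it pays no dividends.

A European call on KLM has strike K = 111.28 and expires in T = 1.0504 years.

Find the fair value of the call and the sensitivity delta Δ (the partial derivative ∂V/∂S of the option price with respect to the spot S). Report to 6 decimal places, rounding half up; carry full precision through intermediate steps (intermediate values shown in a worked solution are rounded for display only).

price = 5.517516
Δ = 0.380948

σ√T = 0.2491·√1.0504 = 0.255300
d₁ = (ln(S/K) + (r+σ²/2)T) / (σ√T) = (ln(93.33/111.28) + (0.0628+0.2491²/2)·1.0504) / 0.255300 = (-0.175908 + 0.098554) / 0.255300 = -0.302991
d₂ = d₁ − σ√T = -0.302991 − 0.255300 = -0.558292
e^{−rT} = 0.936164
N(d₁) = 0.380948,  N(d₂) = 0.288323
Call price V = S·N(d₁) − K·e^{−rT}·N(d₂) = 35.553898 − 30.036382 = 5.517516
Δ = N(d₁) = 0.380948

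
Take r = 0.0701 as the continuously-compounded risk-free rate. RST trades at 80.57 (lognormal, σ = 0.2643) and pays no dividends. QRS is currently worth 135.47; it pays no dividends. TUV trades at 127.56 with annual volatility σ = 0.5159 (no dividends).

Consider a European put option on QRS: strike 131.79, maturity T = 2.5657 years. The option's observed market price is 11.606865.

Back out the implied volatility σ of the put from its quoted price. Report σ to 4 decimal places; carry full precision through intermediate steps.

sigma = 0.2839

At σ = 0.2839 the Black–Scholes value reproduces the quote:
σ√T = 0.2839·√2.5657 = 0.454745
d₁ = (ln(S/K) + (r+σ²/2)T) / (σ√T) = (ln(135.47/131.79) + (0.0701+0.2839²/2)·2.5657) / 0.454745 = (0.027540 + 0.283252) / 0.454745 = 0.683443
d₂ = d₁ − σ√T = 0.683443 − 0.454745 = 0.228698
e^{−rT} = 0.835391
N(−d₁) = 0.247163,  N(−d₂) = 0.409552
V = K·e^{−rT}·N(−d₂) − S·N(−d₁) = 45.090086 − 33.483221 = 11.606865 (matching the quote); vega is positive throughout, so no other σ reproduces this price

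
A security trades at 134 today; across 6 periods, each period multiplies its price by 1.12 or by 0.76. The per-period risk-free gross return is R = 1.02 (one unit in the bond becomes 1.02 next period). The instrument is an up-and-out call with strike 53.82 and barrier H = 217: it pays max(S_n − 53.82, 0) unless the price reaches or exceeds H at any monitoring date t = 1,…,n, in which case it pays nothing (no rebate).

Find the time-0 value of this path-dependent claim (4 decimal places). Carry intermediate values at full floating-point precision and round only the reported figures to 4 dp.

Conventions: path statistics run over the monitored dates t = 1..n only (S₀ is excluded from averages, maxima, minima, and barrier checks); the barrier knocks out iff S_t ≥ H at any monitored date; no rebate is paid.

No-arbitrage gives p* = (R−d)/(u−d) = 0.7222: enumerate every path, weight its payoff by its p*-probability, and discount by R^6.
Enumerate all 2^6 = 64 price paths (U = up ×1.12, D = down ×0.76); each path with k up-moves has probability p*^k·(1−p*)^(6−k).
DDDDDD: M=101.8400, payoff=0.0000, prob=0.000459
UDDDDD: M=150.0800, payoff=0.0000, prob=0.001194
DUDDDD: M=114.0608, payoff=0.0000, prob=0.001194
UUDDDD: M=168.0896, payoff=2.2583, prob=0.003106
DDUDDD: M=101.8400, payoff=0.0000, prob=0.001194
UDUDDD: M=150.0800, payoff=2.2583, prob=0.003106
DUUDDD: M=127.7481, payoff=2.2583, prob=0.003106
UUUDDD: M=188.2604, payoff=28.8218, prob=0.008074
DDDUDD: M=101.8400, payoff=0.0000, prob=0.001194
UDDUDD: M=150.0800, payoff=2.2583, prob=0.003106
DUDUDD: M=114.0608, payoff=2.2583, prob=0.003106
UUDUDD: M=168.0896, payoff=28.8218, prob=0.008074
DDUUDD: M=101.8400, payoff=2.2583, prob=0.003106
UDUUDD: M=150.0800, payoff=28.8218, prob=0.008074
DUUUDD: M=143.0779, payoff=28.8218, prob=0.008074
UUUUDD: M=210.8516, payoff=67.9679, prob=0.020993
DDDDUD: M=101.8400, payoff=0.0000, prob=0.001194
UDDDUD: M=150.0800, payoff=2.2583, prob=0.003106
DUDDUD: M=114.0608, payoff=2.2583, prob=0.003106
UUDDUD: M=168.0896, payoff=28.8218, prob=0.008074
DDUDUD: M=101.8400, payoff=2.2583, prob=0.003106
UDUDUD: M=150.0800, payoff=28.8218, prob=0.008074
DUUDUD: M=127.7481, payoff=28.8218, prob=0.008074
UUUDUD: M=188.2604, payoff=67.9679, prob=0.020993
DDDUUD: M=101.8400, payoff=2.2583, prob=0.003106
UDDUUD: M=150.0800, payoff=28.8218, prob=0.008074
DUDUUD: M=114.0608, payoff=28.8218, prob=0.008074
UUDUUD: M=168.0896, payoff=67.9679, prob=0.020993
DDUUUD: M=108.7392, payoff=28.8218, prob=0.008074
UDUUUD: M=160.2472, payoff=67.9679, prob=0.020993
DUUUUD: M=160.2472, payoff=67.9679, prob=0.020993
UUUUUD: M=236.1538, payoff=0.0000, prob=0.054582
DDDDDU: M=101.8400, payoff=0.0000, prob=0.001194
UDDDDU: M=150.0800, payoff=2.2583, prob=0.003106
DUDDDU: M=114.0608, payoff=2.2583, prob=0.003106
UUDDDU: M=168.0896, payoff=28.8218, prob=0.008074
DDUDDU: M=101.8400, payoff=2.2583, prob=0.003106
UDUDDU: M=150.0800, payoff=28.8218, prob=0.008074
DUUDDU: M=127.7481, payoff=28.8218, prob=0.008074
UUUDDU: M=188.2604, payoff=67.9679, prob=0.020993
DDDUDU: M=101.8400, payoff=2.2583, prob=0.003106
UDDUDU: M=150.0800, payoff=28.8218, prob=0.008074
DUDUDU: M=114.0608, payoff=28.8218, prob=0.008074
UUDUDU: M=168.0896, payoff=67.9679, prob=0.020993
DDUUDU: M=101.8400, payoff=28.8218, prob=0.008074
UDUUDU: M=150.0800, payoff=67.9679, prob=0.020993
DUUUDU: M=143.0779, payoff=67.9679, prob=0.020993
UUUUDU: M=210.8516, payoff=125.6569, prob=0.054582
DDDDUU: M=101.8400, payoff=2.2583, prob=0.003106
UDDDUU: M=150.0800, payoff=28.8218, prob=0.008074
DUDDUU: M=114.0608, payoff=28.8218, prob=0.008074
UUDDUU: M=168.0896, payoff=67.9679, prob=0.020993
DDUDUU: M=101.8400, payoff=28.8218, prob=0.008074
UDUDUU: M=150.0800, payoff=67.9679, prob=0.020993
DUUDUU: M=127.7481, payoff=67.9679, prob=0.020993
UUUDUU: M=188.2604, payoff=125.6569, prob=0.054582
DDDUUU: M=101.8400, payoff=28.8218, prob=0.008074
UDDUUU: M=150.0800, payoff=67.9679, prob=0.020993
DUDUUU: M=121.7879, payoff=67.9679, prob=0.020993
UUDUUU: M=179.4769, payoff=125.6569, prob=0.054582
DDUUUU: M=121.7879, payoff=67.9679, prob=0.020993
UDUUUU: M=179.4769, payoff=125.6569, prob=0.054582
DUUUUU: M=179.4769, payoff=125.6569, prob=0.054582
UUUUUU: M=264.4922, payoff=0.0000, prob=0.141914
Price = Σ prob·payoff / R^6 = 60.455651 / 1.126162 = 53.6829

price = 53.6829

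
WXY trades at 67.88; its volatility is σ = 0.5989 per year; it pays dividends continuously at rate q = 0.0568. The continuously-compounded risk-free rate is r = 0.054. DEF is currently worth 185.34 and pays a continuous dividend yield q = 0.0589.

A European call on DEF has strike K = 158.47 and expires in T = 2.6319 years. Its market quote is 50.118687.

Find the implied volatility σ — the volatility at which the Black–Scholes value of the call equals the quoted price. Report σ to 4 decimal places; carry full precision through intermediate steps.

At σ = 0.4105 the Black–Scholes value reproduces the quote:
σ√T = 0.4105·√2.6319 = 0.665960
d₁ = (ln(S/K) + (r−q+σ²/2)T) / (σ√T) = (ln(185.34/158.47) + (0.054−0.0589+0.4105²/2)·2.6319) / 0.665960 = (0.156627 + 0.208855) / 0.665960 = 0.548804
d₂ = d₁ − σ√T = 0.548804 − 0.665960 = -0.117155
e^{−rT} = 0.867515
e^{−qT} = 0.856399
N(d₁) = 0.708430,  N(d₂) = 0.453368
V = S·e^{−qT}·N(d₁) − K·e^{−rT}·N(d₂) = 112.445559 − 62.326872 = 50.118687 (the observed quote) — the price is monotone increasing in volatility, hence this σ is the only solution

sigma = 0.4105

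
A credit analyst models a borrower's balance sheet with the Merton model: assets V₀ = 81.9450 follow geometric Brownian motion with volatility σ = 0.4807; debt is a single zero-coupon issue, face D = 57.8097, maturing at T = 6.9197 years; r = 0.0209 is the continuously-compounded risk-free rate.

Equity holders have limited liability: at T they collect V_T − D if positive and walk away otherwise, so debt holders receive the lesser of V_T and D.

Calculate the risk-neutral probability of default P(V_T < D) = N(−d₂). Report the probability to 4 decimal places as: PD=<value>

Apply the equity-as-call identities (strike 57.8097, horizon 6.9197 years):
d₁ = [ln(V₀/D) + (r + σ²/2)T] / (σ√T)
   = [ln(81.9450/57.8097) + (0.0209 + 0.5·0.4807²)·6.9197] / (0.4807·√6.9197)
   = [0.348892 + 0.944098] / 1.264497 = 1.022533
d₂ = d₁ − σ√T = 1.022533 − 1.264497 = -0.241964
risk-neutral PD = N(−d₂) = N(0.241964) = 0.595596

PD=0.5956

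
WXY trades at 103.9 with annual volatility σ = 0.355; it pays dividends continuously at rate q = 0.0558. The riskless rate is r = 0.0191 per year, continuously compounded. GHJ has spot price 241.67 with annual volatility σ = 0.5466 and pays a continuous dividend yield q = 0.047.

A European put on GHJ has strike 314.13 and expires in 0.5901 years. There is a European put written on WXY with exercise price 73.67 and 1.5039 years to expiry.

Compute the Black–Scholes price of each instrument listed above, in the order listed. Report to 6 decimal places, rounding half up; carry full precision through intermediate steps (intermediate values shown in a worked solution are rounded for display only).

[GHJ put K=314.13]
σ√T = 0.5466·√0.5901 = 0.419887
d₁ = (ln(S/K) + (r−q+σ²/2)T) / (σ√T) = (ln(241.67/314.13) + (0.0191−0.047+0.5466²/2)·0.5901) / 0.419887 = (-0.262234 + 0.071689) / 0.419887 = -0.453801
d₂ = d₁ − σ√T = -0.453801 − 0.419887 = -0.873688
e^{−rT} = 0.988792
e^{−qT} = 0.972646
N(−d₁) = 0.675014,  N(−d₂) = 0.808856
price = K·e^{−rT}·N(−d₂) − S·e^{−qT}·N(−d₁) = 251.238175 − 158.668382 = 92.569793
[WXY put K=73.67]
σ√T = 0.355·√1.5039 = 0.435349
d₁ = (ln(S/K) + (r−q+σ²/2)T) / (σ√T) = (ln(103.9/73.67) + (0.0191−0.0558+0.355²/2)·1.5039) / 0.435349 = (0.343833 + 0.039571) / 0.435349 = 0.880683
d₂ = d₁ − σ√T = 0.880683 − 0.435349 = 0.445333
e^{−rT} = 0.971684
e^{−qT} = 0.919507
N(−d₁) = 0.189245,  N(−d₂) = 0.328039
price = K·e^{−rT}·N(−d₂) − S·e^{−qT}·N(−d₁) = 23.482362 − 18.079836 = 5.402526

price(GHJ put K=314.13) = 92.569793
price(WXY put K=73.67) = 5.402526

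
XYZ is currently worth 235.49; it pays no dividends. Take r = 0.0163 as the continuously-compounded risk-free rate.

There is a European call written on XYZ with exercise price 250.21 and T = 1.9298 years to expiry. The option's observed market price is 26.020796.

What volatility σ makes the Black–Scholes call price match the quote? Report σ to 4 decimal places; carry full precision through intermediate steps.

At σ = 0.2227 the Black–Scholes value reproduces the quote:
σ√T = 0.2227·√1.9298 = 0.309369
d₁ = (ln(S/K) + (r+σ²/2)T) / (σ√T) = (ln(235.49/250.21) + (0.0163+0.2227²/2)·1.9298) / 0.309369 = (-0.060632 + 0.079310) / 0.309369 = 0.060375
d₂ = d₁ − σ√T = 0.060375 − 0.309369 = -0.248994
e^{−rT} = 0.969034
N(d₁) = 0.524071,  N(d₂) = 0.401683
V = S·N(d₁) − K·e^{−rT}·N(d₂) = 123.413596 − 97.392801 = 26.020796 (the observed quote) — the price is monotone increasing in volatility, hence this σ is the only solution

sigma = 0.2227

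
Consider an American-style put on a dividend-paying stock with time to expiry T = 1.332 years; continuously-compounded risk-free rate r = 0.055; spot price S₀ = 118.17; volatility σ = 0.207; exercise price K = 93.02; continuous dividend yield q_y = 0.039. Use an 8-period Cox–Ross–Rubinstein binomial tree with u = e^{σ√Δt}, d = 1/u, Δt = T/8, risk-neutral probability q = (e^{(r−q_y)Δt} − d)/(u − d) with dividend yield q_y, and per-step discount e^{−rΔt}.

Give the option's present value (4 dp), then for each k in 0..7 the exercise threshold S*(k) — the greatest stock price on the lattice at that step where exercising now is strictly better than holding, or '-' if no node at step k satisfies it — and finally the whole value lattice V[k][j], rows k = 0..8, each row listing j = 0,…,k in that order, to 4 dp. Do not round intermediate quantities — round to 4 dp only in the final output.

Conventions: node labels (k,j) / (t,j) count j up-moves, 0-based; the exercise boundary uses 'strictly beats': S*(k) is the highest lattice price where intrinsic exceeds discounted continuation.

price = 1.7595
boundary = - - - - - - 71.1887 77.4629
tree:
1.7595
2.8777 0.6499
4.6084 1.1632 0.1376
7.1927 2.0540 0.2748 0.0000
10.8751 3.5648 0.5488 0.0000 0.0000
15.8000 6.0463 1.0960 0.0000 0.0000 0.0000
21.8313 9.9325 2.1888 0.0000 0.0000 0.0000 0.0000
27.5974 15.5571 4.3713 0.0000 0.0000 0.0000 0.0000 0.0000
32.8964 21.8313 8.7300 0.0000 0.0000 0.0000 0.0000 0.0000 0.0000

params: Δt=0.16650 u=1.08813 d=0.91900 q=0.49467 e^(-rΔt)=0.99088
t_8 payoffs: 32.8964 21.8313 8.7300 0.0000 0.0000 0.0000 0.0000 0.0000 0.0000
t_7: node(7,0) S=65.4226 payoff=27.5974 vs cont=27.1729 → 27.5974 [stop]  node(7,1) S=77.4629 payoff=15.5571 vs cont=15.2106 → 15.5571 [stop]  node(7,2) S=91.7189 payoff=1.3011 vs cont=4.3713 → 4.3713 [wait]  node(7,3) S=108.5987 payoff=0.0000 vs cont=0.0000 → 0.0000 [wait]  node(7,4) S=128.5849 payoff=0.0000 vs cont=0.0000 → 0.0000 [wait]  node(7,5) S=152.2494 payoff=0.0000 vs cont=0.0000 → 0.0000 [wait]  node(7,6) S=180.2690 payoff=0.0000 vs cont=0.0000 → 0.0000 [wait]  node(7,7) S=213.4452 payoff=0.0000 vs cont=0.0000 → 0.0000 [wait]  ⇒ S*(7)=77.4629
t_6: node(6,0) S=71.1887 payoff=21.8313 vs cont=21.4442 → 21.8313 [stop]  node(6,1) S=84.2900 payoff=8.7300 vs cont=9.9325 → 9.9325 [wait]  node(6,2) S=99.8026 payoff=0.0000 vs cont=2.1888 → 2.1888 [wait]  node(6,3) S=118.1700 payoff=0.0000 vs cont=0.0000 → 0.0000 [wait]  node(6,4) S=139.9177 payoff=0.0000 vs cont=0.0000 → 0.0000 [wait]  node(6,5) S=165.6678 payoff=0.0000 vs cont=0.0000 → 0.0000 [wait]  node(6,6) S=196.1569 payoff=0.0000 vs cont=0.0000 → 0.0000 [wait]  ⇒ S*(6)=71.1887
t_5: node(5,0) S=77.4629 payoff=15.5571 vs cont=15.8000 → 15.8000 [wait]  node(5,1) S=91.7189 payoff=1.3011 vs cont=6.0463 → 6.0463 [wait]  node(5,2) S=108.5987 payoff=0.0000 vs cont=1.0960 → 1.0960 [wait]  node(5,3) S=128.5849 payoff=0.0000 vs cont=0.0000 → 0.0000 [wait]  node(5,4) S=152.2494 payoff=0.0000 vs cont=0.0000 → 0.0000 [wait]  node(5,5) S=180.2690 payoff=0.0000 vs cont=0.0000 → 0.0000 [wait]  ⇒ S*(5)=-
t_4: node(4,0) S=84.2900 payoff=8.7300 vs cont=10.8751 → 10.8751 [wait]  node(4,1) S=99.8026 payoff=0.0000 vs cont=3.5648 → 3.5648 [wait]  node(4,2) S=118.1700 payoff=0.0000 vs cont=0.5488 → 0.5488 [wait]  node(4,3) S=139.9177 payoff=0.0000 vs cont=0.0000 → 0.0000 [wait]  node(4,4) S=165.6678 payoff=0.0000 vs cont=0.0000 → 0.0000 [wait]  ⇒ S*(4)=-
t_3: node(3,0) S=91.7189 payoff=1.3011 vs cont=7.1927 → 7.1927 [wait]  node(3,1) S=108.5987 payoff=0.0000 vs cont=2.0540 → 2.0540 [wait]  node(3,2) S=128.5849 payoff=0.0000 vs cont=0.2748 → 0.2748 [wait]  node(3,3) S=152.2494 payoff=0.0000 vs cont=0.0000 → 0.0000 [wait]  ⇒ S*(3)=-
t_2: node(2,0) S=99.8026 payoff=0.0000 vs cont=4.6084 → 4.6084 [wait]  node(2,1) S=118.1700 payoff=0.0000 vs cont=1.1632 → 1.1632 [wait]  node(2,2) S=139.9177 payoff=0.0000 vs cont=0.1376 → 0.1376 [wait]  ⇒ S*(2)=-
t_1: node(1,0) S=108.5987 payoff=0.0000 vs cont=2.8777 → 2.8777 [wait]  node(1,1) S=128.5849 payoff=0.0000 vs cont=0.6499 → 0.6499 [wait]  ⇒ S*(1)=-
t_0: node(0,0) S=118.1700 payoff=0.0000 vs cont=1.7595 → 1.7595 [wait]  ⇒ S*(0)=-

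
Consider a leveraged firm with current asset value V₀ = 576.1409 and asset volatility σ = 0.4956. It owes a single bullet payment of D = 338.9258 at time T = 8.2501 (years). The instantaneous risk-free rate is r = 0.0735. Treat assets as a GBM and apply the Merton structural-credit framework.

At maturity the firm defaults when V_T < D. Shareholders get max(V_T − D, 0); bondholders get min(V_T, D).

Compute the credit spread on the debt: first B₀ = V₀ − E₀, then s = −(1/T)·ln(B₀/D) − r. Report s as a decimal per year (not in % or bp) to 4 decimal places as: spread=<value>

Apply the equity-as-call identities (strike 338.9258, horizon 8.2501 years):
d₁ = [ln(V₀/D) + (r + σ²/2)T] / (σ√T)
   = [ln(576.1409/338.9258) + (0.0735 + 0.5·0.4956²)·8.2501] / (0.4956·√8.2501)
   = [0.530571 + 1.619574] / 1.423511 = 1.510452
d₂ = d₁ − σ√T = 1.510452 − 1.423511 = 0.086941
N(d₁) = 0.934536,  N(d₂) = 0.534641,  e^(−rT) = 0.545320
E₀ = V₀·N(d₁) − D·e^(−rT)·N(d₂)
   = 576.1409·0.934536 − 338.9258·0.545320·0.534641 = 439.610454
B₀ = V₀ − E₀ = 576.1409 − 439.610454 = 136.530446
spread = −(1/T)·ln(B₀/D) − r = −(1/8.2501)·ln(136.530446/338.9258) − 0.0735 = 0.03670879

spread=0.0367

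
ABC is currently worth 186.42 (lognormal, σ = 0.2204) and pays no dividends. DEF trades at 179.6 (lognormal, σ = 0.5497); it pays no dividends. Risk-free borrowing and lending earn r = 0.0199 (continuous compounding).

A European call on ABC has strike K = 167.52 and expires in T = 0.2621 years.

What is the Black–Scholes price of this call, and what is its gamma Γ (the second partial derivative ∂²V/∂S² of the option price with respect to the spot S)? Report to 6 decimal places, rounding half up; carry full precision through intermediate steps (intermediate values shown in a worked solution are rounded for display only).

σ√T = 0.2204·√0.2621 = 0.112835
d₁ = (ln(S/K) + (r+σ²/2)T) / (σ√T) = (ln(186.42/167.52) + (0.0199+0.2204²/2)·0.2621) / 0.112835 = (0.106899 + 0.011582) / 0.112835 = 1.050036
d₂ = d₁ − σ√T = 1.050036 − 0.112835 = 0.937201
e^{−rT} = 0.994798
N(d₁) = 0.853149,  N(d₂) = 0.825672
Call price V = S·N(d₁) − K·e^{−rT}·N(d₂) = 159.044071 − 137.597070 = 21.447001
φ(d₁) = (1/√(2π))·e^{−d₁²/2} = 0.229873
Γ = φ(d₁) / (S·σ·√T) = 0.010928

price = 21.447001
Γ = 0.010928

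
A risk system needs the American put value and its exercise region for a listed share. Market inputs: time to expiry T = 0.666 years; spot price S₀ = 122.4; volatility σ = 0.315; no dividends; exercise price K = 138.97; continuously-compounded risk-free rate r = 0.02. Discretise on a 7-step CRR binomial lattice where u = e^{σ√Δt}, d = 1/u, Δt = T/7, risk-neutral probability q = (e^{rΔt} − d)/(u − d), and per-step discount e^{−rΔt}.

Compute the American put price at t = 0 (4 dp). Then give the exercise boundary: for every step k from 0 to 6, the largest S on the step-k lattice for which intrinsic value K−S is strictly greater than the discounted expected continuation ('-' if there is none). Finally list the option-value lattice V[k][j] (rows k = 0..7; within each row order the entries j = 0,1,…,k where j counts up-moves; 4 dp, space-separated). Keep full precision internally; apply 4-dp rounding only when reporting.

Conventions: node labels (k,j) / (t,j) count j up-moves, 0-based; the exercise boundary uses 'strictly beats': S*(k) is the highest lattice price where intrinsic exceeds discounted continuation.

price = 22.2852
boundary = - - - 91.4513 100.7830 111.0668 122.4000
tree:
22.2852
29.7584 14.4536
38.3523 20.7685 7.8186
47.5187 28.7893 12.3505 3.0469
55.9863 38.1870 18.9438 5.4121 0.5525
63.6699 47.5187 27.9032 9.5242 1.0760 0.0000
70.6420 55.9863 38.1870 16.5700 2.0953 0.0000 0.0000
76.9686 63.6699 47.5187 27.9032 4.0804 0.0000 0.0000 0.0000

Δt=0.09514, u=1.10204, d=0.90741, q=0.48551, disc=e^(-rΔt)=0.99810
k=7 terminal: V=max(K-S,0) → 76.9686 63.6699 47.5187 27.9032 4.0804 0.0000 0.0000 0.0000
k=6: j=0 S=68.3280 intr=70.6420 cont=70.3778 V=70.6420[EX]; j=1 S=82.9837 intr=55.9863 cont=55.7221 V=55.9863[EX]; j=2 S=100.7830 intr=38.1870 cont=37.9228 V=38.1870[EX]; j=3 S=122.4000 intr=16.5700 cont=16.3058 V=16.5700[EX]; j=4 S=148.6537 intr=0.0000 cont=2.0953 V=2.0953[hold]; j=5 S=180.5386 intr=0.0000 cont=0.0000 V=0.0000[hold]; j=6 S=219.2624 intr=0.0000 cont=0.0000 V=0.0000[hold]  S*(6)=122.4000
k=5: j=0 S=75.3001 intr=63.6699 cont=63.4057 V=63.6699[EX]; j=1 S=91.4513 intr=47.5187 cont=47.2545 V=47.5187[EX]; j=2 S=111.0668 intr=27.9032 cont=27.6390 V=27.9032[EX]; j=3 S=134.8896 intr=4.0804 cont=9.5242 V=9.5242[hold]; j=4 S=163.8222 intr=0.0000 cont=1.0760 V=1.0760[hold]; j=5 S=198.9606 intr=0.0000 cont=0.0000 V=0.0000[hold]  S*(5)=111.0668
k=4: j=0 S=82.9837 intr=55.9863 cont=55.7221 V=55.9863[EX]; j=1 S=100.7830 intr=38.1870 cont=37.9228 V=38.1870[EX]; j=2 S=122.4000 intr=16.5700 cont=18.9438 V=18.9438[hold]; j=3 S=148.6537 intr=0.0000 cont=5.4121 V=5.4121[hold]; j=4 S=180.5386 intr=0.0000 cont=0.5525 V=0.5525[hold]  S*(4)=100.7830
k=3: j=0 S=91.4513 intr=47.5187 cont=47.2545 V=47.5187[EX]; j=1 S=111.0668 intr=27.9032 cont=28.7893 V=28.7893[hold]; j=2 S=134.8896 intr=4.0804 cont=12.3505 V=12.3505[hold]; j=3 S=163.8222 intr=0.0000 cont=3.0469 V=3.0469[hold]  S*(3)=91.4513
k=2: j=0 S=100.7830 intr=38.1870 cont=38.3523 V=38.3523[hold]; j=1 S=122.4000 intr=16.5700 cont=20.7685 V=20.7685[hold]; j=2 S=148.6537 intr=0.0000 cont=7.8186 V=7.8186[hold]  S*(2)=-
k=1: j=0 S=111.0668 intr=27.9032 cont=29.7584 V=29.7584[hold]; j=1 S=134.8896 intr=4.0804 cont=14.4536 V=14.4536[hold]  S*(1)=-
k=0: j=0 S=122.4000 intr=16.5700 cont=22.2852 V=22.2852[hold]  S*(0)=-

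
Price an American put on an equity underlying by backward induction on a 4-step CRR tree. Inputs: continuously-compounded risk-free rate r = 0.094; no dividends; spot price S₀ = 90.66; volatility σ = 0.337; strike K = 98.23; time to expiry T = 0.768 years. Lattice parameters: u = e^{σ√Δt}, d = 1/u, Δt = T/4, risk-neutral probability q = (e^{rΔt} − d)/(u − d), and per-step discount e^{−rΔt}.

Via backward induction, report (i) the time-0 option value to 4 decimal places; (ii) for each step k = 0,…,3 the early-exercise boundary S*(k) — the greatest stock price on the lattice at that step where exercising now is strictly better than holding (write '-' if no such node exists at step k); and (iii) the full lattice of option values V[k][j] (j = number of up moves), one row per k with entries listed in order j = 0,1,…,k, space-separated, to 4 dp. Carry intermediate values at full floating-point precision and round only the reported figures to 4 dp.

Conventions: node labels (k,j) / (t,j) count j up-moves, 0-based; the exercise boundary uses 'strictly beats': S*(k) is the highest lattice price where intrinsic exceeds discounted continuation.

Δt=0.19200, u=1.15913, d=0.86272, q=0.52459, disc=e^(-rΔt)=0.98211
k=4 terminal: V=max(K-S,0) → 48.0080 30.7532 7.5700 0.0000 0.0000
k=3: j=0 S=58.2136 intr=40.0164 cont=38.2595 V=40.0164[EX]; j=1 S=78.2141 intr=20.0159 cont=18.2589 V=20.0159[EX]; j=2 S=105.0863 intr=0.0000 cont=3.5345 V=3.5345[hold]; j=3 S=141.1911 intr=0.0000 cont=0.0000 V=0.0000[hold]  S*(3)=78.2141
k=2: j=0 S=67.4768 intr=30.7532 cont=28.9962 V=30.7532[EX]; j=1 S=90.6600 intr=7.5700 cont=11.1665 V=11.1665[hold]; j=2 S=121.8083 intr=0.0000 cont=1.6503 V=1.6503[hold]  S*(2)=67.4768
k=1: j=0 S=78.2141 intr=20.0159 cont=20.1119 V=20.1119[hold]; j=1 S=105.0863 intr=0.0000 cont=6.0639 V=6.0639[hold]  S*(1)=-
k=0: j=0 S=90.6600 intr=7.5700 cont=12.5145 V=12.5145[hold]  S*(0)=-

price = 12.5145
boundary = - - 67.4768 78.2141
tree:
12.5145
20.1119 6.0639
30.7532 11.1665 1.6503
40.0164 20.0159 3.5345 0.0000
48.0080 30.7532 7.5700 0.0000 0.0000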